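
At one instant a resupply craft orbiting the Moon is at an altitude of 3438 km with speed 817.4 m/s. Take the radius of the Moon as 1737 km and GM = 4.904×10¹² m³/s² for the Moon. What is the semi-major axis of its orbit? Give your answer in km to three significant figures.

r = 1737 + 3438 = 5175.0 km = 5.175×10⁶ m.
Vis-viva rearranged: 1/a = 2/r − v²/μ = 3.865×10⁻⁷ − 1.362×10⁻⁷ = 2.502×10⁻⁷ m⁻¹.
a = 3.996×10⁶ m = 3996.3 km.

a ≈ 4000 km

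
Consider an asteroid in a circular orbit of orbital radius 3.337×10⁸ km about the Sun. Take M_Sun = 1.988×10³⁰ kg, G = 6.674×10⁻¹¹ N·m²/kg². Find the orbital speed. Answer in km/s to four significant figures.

v ≈ 19.94 km/s

μ = GM = 6.674×10⁻¹¹ × 1.988×10³⁰ = 1.327×10²⁰ m³/s².
r = 3.337×10⁸ km = 3.337×10¹¹ m.
For a circular orbit v = √(μ/r) = √(1.327×10²⁰ / 3.337×10¹¹) = √(3.976×10⁸) = 19940 m/s.
That is 19.94 km/s.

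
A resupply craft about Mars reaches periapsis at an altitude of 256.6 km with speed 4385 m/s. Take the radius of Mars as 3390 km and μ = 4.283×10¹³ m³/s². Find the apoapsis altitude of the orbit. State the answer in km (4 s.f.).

r_p = 3390 + 256.6 = 3646.6 km = 3.647×10⁶ m.
Specific energy ε = v²/2 − μ/r = -2.131×10⁶ J/kg, so a = −μ/(2ε) = 1.005×10⁷ m.
The apsides satisfy r_p + r_a = 2a, so the apoapsis radius is 2a − r_p = 1.645×10⁷ m = 16451 km.
Apoapsis altitude = 16451 − 3390 = 13061 km.

apoapsis altitude ≈ 13060 km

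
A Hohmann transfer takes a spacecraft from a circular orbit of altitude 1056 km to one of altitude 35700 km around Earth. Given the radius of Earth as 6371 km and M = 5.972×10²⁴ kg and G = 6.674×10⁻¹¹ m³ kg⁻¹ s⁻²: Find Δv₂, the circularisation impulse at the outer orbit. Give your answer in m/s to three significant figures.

Δv ≈ 1390 m/s

μ = GM = 6.674×10⁻¹¹ × 5.972×10²⁴ = 3.986×10¹⁴ m³/s².
r₁ = 6371 + 1056 = 7427.0 km = 7.4270×10⁶ m.
r₂ = 6371 + 35700 = 42071 km = 4.2071×10⁷ m.
Transfer ellipse a_t = (r₁ + r₂)/2 = 2.475×10⁷ m.
At r₁: circular v_c1 = √(μ/r₁) = 7326 m/s; transfer-perigee v_p = √[μ(2/r₁ − 1/a_t)] = 9551 m/s.
At r₂: circular v_c2 = √(μ/r₂) = 3078 m/s; transfer-apogee v_a = √[μ(2/r₂ − 1/a_t)] = 1686 m/s.
Δv₂ = v_c2 − v_a = 1392 m/s.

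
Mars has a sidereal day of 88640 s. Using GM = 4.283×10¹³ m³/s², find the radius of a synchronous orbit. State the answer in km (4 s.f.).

A synchronous orbit has period T, so by Kepler's third law a = (μT²/4π²)^(1/3).
μT²/4π² = 4.283×10¹³ × (8.864×10⁴)² / 39.48 = 8.524×10²¹ m³.
a = 2.043×10⁷ m = 20428 km.

r_sync ≈ 20430 km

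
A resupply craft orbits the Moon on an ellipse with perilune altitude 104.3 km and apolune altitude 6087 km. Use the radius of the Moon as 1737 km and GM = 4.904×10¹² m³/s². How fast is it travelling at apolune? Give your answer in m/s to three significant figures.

v ≈ 489 m/s

r_p = 1737 + 104.3 = 1841.3 km = 1.8413×10⁶ m.
r_a = 1737 + 6087 = 7824.0 km = 7.8240×10⁶ m.
Semi-major axis a = (r_p + r_a)/2 = 4832.6 km = 4.833×10⁶ m.
Vis-viva: v² = μ(2/r − 1/a) = 4.904×10¹² × (2.556×10⁻⁷ − 2.069×10⁻⁷) = 2.388×10⁵ m²/s².
v = 488.7 m/s.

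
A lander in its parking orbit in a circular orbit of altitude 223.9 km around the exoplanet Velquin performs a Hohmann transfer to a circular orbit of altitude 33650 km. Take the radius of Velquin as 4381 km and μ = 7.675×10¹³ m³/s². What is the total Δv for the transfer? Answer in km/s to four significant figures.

r₁ = 4381 + 223.9 = 4604.9 km = 4.6049×10⁶ m.
r₂ = 4381 + 33650 = 38031 km = 3.8031×10⁷ m.
Transfer ellipse a_t = (r₁ + r₂)/2 = 2.132×10⁷ m.
At r₁: circular v_c1 = √(μ/r₁) = 4083 m/s; transfer-periapsis v_p = √[μ(2/r₁ − 1/a_t)] = 5453 m/s.
Δv₁ = v_p − v_c1 = 1370 m/s.
At r₂: circular v_c2 = √(μ/r₂) = 1421 m/s; transfer-apoapsis v_a = √[μ(2/r₂ − 1/a_t)] = 660.2 m/s.
Δv₂ = v_c2 − v_a = 760.3 m/s.
Total Δv = Δv₁ + Δv₂ = 2131 m/s = 2.131 km/s.

Δv_total ≈ 2.131 km/s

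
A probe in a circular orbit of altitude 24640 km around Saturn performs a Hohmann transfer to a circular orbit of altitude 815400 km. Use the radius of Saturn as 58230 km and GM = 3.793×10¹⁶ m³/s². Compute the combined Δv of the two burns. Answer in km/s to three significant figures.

r₁ = 58230 + 24640 = 82870 km = 8.2870×10⁷ m.
r₂ = 58230 + 815400 = 873630 km = 8.7363×10⁸ m.
Transfer ellipse a_t = (r₁ + r₂)/2 = 4.782×10⁸ m.
At r₁: circular v_c1 = √(μ/r₁) = 21390 m/s; transfer-perikrone v_p = √[μ(2/r₁ − 1/a_t)] = 28920 m/s.
Δv₁ = v_p − v_c1 = 7521 m/s.
At r₂: circular v_c2 = √(μ/r₂) = 6589 m/s; transfer-apokrone v_a = √[μ(2/r₂ − 1/a_t)] = 2743 m/s.
Δv₂ = v_c2 − v_a = 3846 m/s.
Total Δv = Δv₁ + Δv₂ = 11370 m/s = 11.37 km/s.

Δv_total ≈ 11.4 km/s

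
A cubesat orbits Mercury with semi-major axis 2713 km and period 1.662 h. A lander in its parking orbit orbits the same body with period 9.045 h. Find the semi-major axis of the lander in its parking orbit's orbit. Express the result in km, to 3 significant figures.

Kepler's third law: a³ ∝ T², so a₂ = a₁ (T₂/T₁)^(2/3).
T₂/T₁ = 5.442, (T₂/T₁)^(2/3) = 3.094.
a₂ = 2713 × 3.094 = 8394 km.

a₂ ≈ 8390 km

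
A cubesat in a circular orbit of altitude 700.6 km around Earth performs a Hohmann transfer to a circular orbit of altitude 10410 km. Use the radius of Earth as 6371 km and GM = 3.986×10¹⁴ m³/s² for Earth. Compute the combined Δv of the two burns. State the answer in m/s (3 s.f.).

r₁ = 6371 + 700.6 = 7071.6 km = 7.0716×10⁶ m.
r₂ = 6371 + 10410 = 16781 km = 1.6781×10⁷ m.
Transfer ellipse a_t = (r₁ + r₂)/2 = 1.193×10⁷ m.
At r₁: circular v_c1 = √(μ/r₁) = 7508 m/s; transfer-perigee v_p = √[μ(2/r₁ − 1/a_t)] = 8906 m/s.
Δv₁ = v_p − v_c1 = 1398 m/s.
At r₂: circular v_c2 = √(μ/r₂) = 4874 m/s; transfer-apogee v_a = √[μ(2/r₂ − 1/a_t)] = 3753 m/s.
Δv₂ = v_c2 − v_a = 1121 m/s.
Total Δv = Δv₁ + Δv₂ = 2519 m/s.

Δv_total ≈ 2520 m/s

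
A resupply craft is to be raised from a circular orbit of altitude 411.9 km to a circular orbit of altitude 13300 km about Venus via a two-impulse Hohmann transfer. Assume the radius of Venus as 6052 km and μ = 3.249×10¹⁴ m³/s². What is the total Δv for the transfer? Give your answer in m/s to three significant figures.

r₁ = 6052 + 411.9 = 6463.9 km = 6.4639×10⁶ m.
r₂ = 6052 + 13300 = 19352 km = 1.9352×10⁷ m.
Transfer ellipse a_t = (r₁ + r₂)/2 = 1.291×10⁷ m.
At r₁: circular v_c1 = √(μ/r₁) = 7090 m/s; transfer-periapsis v_p = √[μ(2/r₁ − 1/a_t)] = 8681 m/s.
Δv₁ = v_p − v_c1 = 1591 m/s.
At r₂: circular v_c2 = √(μ/r₂) = 4097 m/s; transfer-apoapsis v_a = √[μ(2/r₂ − 1/a_t)] = 2900 m/s.
Δv₂ = v_c2 − v_a = 1198 m/s.
Total Δv = Δv₁ + Δv₂ = 2789 m/s.

Δv_total ≈ 2790 m/s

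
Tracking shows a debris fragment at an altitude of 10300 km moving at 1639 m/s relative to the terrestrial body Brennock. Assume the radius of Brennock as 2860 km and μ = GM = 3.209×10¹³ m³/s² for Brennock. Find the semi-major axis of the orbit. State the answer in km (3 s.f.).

r = 2860 + 10300 = 13160 km = 1.316×10⁷ m.
Vis-viva rearranged: 1/a = 2/r − v²/μ = 1.520×10⁻⁷ − 8.371×10⁻⁸ = 6.826×10⁻⁸ m⁻¹.
a = 1.465×10⁷ m = 14649 km.

a ≈ 14600 km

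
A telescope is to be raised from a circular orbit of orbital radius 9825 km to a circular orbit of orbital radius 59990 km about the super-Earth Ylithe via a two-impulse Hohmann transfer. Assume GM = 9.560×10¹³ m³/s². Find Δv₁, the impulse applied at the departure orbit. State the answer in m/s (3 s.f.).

r₁ = 9825 km = 9.825×10⁶ m.
r₂ = 59990 km = 5.999×10⁷ m.
Transfer ellipse a_t = (r₁ + r₂)/2 = 3.491×10⁷ m.
At r₁: circular v_c1 = √(μ/r₁) = 3119 m/s; transfer-periapsis v_p = √[μ(2/r₁ − 1/a_t)] = 4089 m/s.
Δv₁ = v_p − v_c1 = 969.9 m/s.

Δv ≈ 970 m/s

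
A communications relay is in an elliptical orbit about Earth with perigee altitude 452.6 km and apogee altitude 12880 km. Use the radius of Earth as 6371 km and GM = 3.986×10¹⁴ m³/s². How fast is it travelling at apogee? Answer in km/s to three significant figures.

v ≈ 3.29 km/s

r_p = 6371 + 452.6 = 6823.6 km = 6.8236×10⁶ m.
r_a = 6371 + 12880 = 19251 km = 1.9251×10⁷ m.
Semi-major axis a = (r_p + r_a)/2 = 13037 km = 1.304×10⁷ m.
Vis-viva: v² = μ(2/r − 1/a) = 3.986×10¹⁴ × (1.039×10⁻⁷ − 7.670×10⁻⁸) = 1.084×10⁷ m²/s².
v = 3292 m/s = 3.292 km/s.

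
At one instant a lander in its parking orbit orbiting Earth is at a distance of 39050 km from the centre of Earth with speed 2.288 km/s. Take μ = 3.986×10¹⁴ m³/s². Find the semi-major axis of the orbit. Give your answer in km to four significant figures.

r = 3.905×10⁷ m.
Specific orbital energy ε = v²/2 − μ/r = (2288)²/2 − 3.986×10¹⁴/3.905×10⁷ = -7.590×10⁶ J/kg.
Since ε = −μ/(2a), a = −μ/(2ε) = 2.626×10⁷ m = 26258 km.

a ≈ 26260 km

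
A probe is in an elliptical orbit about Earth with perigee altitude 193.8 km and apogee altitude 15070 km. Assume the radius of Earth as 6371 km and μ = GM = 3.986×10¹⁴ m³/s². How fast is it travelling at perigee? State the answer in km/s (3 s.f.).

v ≈ 9.64 km/s

r_p = 6371 + 193.8 = 6564.8 km = 6.5648×10⁶ m.
r_a = 6371 + 15070 = 21441 km = 2.1441×10⁷ m.
Semi-major axis a = (r_p + r_a)/2 = 14003 km = 1.400×10⁷ m.
Vis-viva: v² = μ(2/r − 1/a) = 3.986×10¹⁴ × (3.047×10⁻⁷ − 7.141×10⁻⁸) = 9.297×10⁷ m²/s².
v = 9642 m/s = 9.642 km/s.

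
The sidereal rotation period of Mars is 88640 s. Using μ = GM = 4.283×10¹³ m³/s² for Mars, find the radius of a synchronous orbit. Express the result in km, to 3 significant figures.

A synchronous orbit has period T, so by Kepler's third law a = (μT²/4π²)^(1/3).
μT²/4π² = 4.283×10¹³ × (8.864×10⁴)² / 39.48 = 8.524×10²¹ m³.
a = 2.043×10⁷ m = 20428 km.

r_sync ≈ 20400 km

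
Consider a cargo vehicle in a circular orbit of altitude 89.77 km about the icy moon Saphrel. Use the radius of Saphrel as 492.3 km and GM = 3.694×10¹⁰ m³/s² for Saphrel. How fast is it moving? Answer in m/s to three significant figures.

v ≈ 252 m/s

r = 492.3 + 89.77 = 582.07 km = 5.8207×10⁵ m.
For a circular orbit v = √(μ/r) = √(3.694×10¹⁰ / 5.821×10⁵) = √(6.346×10⁴) = 251.9 m/s.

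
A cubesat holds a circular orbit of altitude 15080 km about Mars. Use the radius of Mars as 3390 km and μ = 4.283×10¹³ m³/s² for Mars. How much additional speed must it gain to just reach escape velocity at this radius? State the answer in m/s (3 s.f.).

Δv ≈ 631 m/s

r = 3390 + 15080 = 18470 km = 1.8470×10⁷ m.
Circular speed v_c = √(μ/r) = 1523 m/s.
Escape speed v_esc = √(2μ/r) = √2 × v_c = 2154 m/s.
Δv = v_esc − v_c = 630.8 m/s.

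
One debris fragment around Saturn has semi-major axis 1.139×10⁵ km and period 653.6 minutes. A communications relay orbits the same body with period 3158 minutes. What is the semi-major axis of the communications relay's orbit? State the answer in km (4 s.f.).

a₂ ≈ 3.255×10⁵ km

Kepler's third law: a³ ∝ T², so a₂ = a₁ (T₂/T₁)^(2/3).
T₂/T₁ = 4.832, (T₂/T₁)^(2/3) = 2.858.
a₂ = 1.139×10⁵ × 2.858 = 3.255×10⁵ km.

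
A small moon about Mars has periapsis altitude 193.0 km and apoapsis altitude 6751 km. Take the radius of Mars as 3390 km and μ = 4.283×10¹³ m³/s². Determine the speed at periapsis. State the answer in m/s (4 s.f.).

v ≈ 4203 m/s

r_p = 3390 + 193.0 = 3583.0 km = 3.5830×10⁶ m.
r_a = 3390 + 6751 = 10141 km = 1.0141×10⁷ m.
Semi-major axis a = (r_p + r_a)/2 = 6862.0 km = 6.862×10⁶ m.
Vis-viva: v² = μ(2/r − 1/a) = 4.283×10¹³ × (5.582×10⁻⁷ − 1.457×10⁻⁷) = 1.767×10⁷ m²/s².
v = 4203 m/s.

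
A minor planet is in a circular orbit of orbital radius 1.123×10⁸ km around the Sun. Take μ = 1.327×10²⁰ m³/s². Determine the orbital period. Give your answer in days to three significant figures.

T ≈ 238 days

r = 1.123×10⁸ km = 1.123×10¹¹ m.
Kepler's third law: T = 2π√(r³/μ) = 2π√((1.123×10¹¹)³ / 1.327×10²⁰).
r³/μ = 1.067×10¹³ s², so T = 2π × 3.267×10⁶ = 2.053×10⁷ s.
Converting: 2.053×10⁷ s ÷ 86400 = 237.6 days.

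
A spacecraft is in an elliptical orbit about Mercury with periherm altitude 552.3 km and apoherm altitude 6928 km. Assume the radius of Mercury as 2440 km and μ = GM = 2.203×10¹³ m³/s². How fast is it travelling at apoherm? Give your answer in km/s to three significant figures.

r_p = 2440 + 552.3 = 2992.3 km = 2.9923×10⁶ m.
r_a = 2440 + 6928 = 9368.0 km = 9.3680×10⁶ m.
Semi-major axis a = (r_p + r_a)/2 = 6180.1 km = 6.180×10⁶ m.
Vis-viva: v² = μ(2/r − 1/a) = 2.203×10¹³ × (2.135×10⁻⁷ − 1.618×10⁻⁷) = 1.139×10⁶ m²/s².
v = 1067 m/s = 1.067 km/s.

v ≈ 1.07 km/s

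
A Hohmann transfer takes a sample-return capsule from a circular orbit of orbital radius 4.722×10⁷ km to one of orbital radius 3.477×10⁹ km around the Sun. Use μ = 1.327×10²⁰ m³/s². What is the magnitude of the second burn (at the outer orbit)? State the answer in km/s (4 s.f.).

Δv ≈ 5.166 km/s

r₁ = 4.722×10⁷ km = 4.722×10¹⁰ m.
r₂ = 3.477×10⁹ km = 3.477×10¹² m.
Transfer ellipse a_t = (r₁ + r₂)/2 = 1.762×10¹² m.
At r₁: circular v_c1 = √(μ/r₁) = 53010 m/s; transfer-perihelion v_p = √[μ(2/r₁ − 1/a_t)] = 74470 m/s.
At r₂: circular v_c2 = √(μ/r₂) = 6178 m/s; transfer-aphelion v_a = √[μ(2/r₂ − 1/a_t)] = 1011 m/s.
Δv₂ = v_c2 − v_a = 5166 m/s.
= 5.166 km/s.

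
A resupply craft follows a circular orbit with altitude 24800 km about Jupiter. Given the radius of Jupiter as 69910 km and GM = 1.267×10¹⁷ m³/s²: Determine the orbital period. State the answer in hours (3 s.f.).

r = 69910 + 24800 = 94710 km = 9.4710×10⁷ m.
Kepler's third law: T = 2π√(r³/μ) = 2π√((9.471×10⁷)³ / 1.267×10¹⁷).
r³/μ = 6.705×10⁶ s², so T = 2π × 2.589×10³ = 1.627×10⁴ s.
Converting: 1.627×10⁴ s ÷ 3600 = 4.519 hours.

T ≈ 4.52 hours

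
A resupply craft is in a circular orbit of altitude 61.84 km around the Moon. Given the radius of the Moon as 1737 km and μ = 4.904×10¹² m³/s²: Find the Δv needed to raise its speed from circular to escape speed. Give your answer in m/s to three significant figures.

r = 1737 + 61.84 = 1798.8 km = 1.7988×10⁶ m.
Circular speed v_c = √(μ/r) = 1651 m/s.
Escape speed v_esc = √(2μ/r) = √2 × v_c = 2335 m/s.
Δv = v_esc − v_c = 683.9 m/s.

Δv ≈ 684 m/s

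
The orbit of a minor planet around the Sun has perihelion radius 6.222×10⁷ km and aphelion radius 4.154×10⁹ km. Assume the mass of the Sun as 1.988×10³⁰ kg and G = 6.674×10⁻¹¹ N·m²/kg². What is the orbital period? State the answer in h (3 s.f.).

T ≈ 464000 h

μ = GM = 6.674×10⁻¹¹ × 1.988×10³⁰ = 1.327×10²⁰ m³/s².
Semi-major axis a = (r_p + r_a)/2 = (6.2220×10⁷ + 4.1540×10⁹)/2 = 2.1081×10⁹ km = 2.108×10¹² m.
By Kepler's third law T = 2π√(a³/μ) = 2π × 2.657×10⁸ = 1.670×10⁹ s.
= 4.638×10⁵ h.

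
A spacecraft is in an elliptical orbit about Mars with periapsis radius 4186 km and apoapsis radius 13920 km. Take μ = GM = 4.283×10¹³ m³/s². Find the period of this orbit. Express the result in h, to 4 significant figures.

T ≈ 7.264 h

Semi-major axis a = (r_p + r_a)/2 = (4186.0 + 13920)/2 = 9053.0 km = 9.053×10⁶ m.
By Kepler's third law T = 2π√(a³/μ) = 2π × 4.162×10³ = 2.615×10⁴ s.
= 7.264 h.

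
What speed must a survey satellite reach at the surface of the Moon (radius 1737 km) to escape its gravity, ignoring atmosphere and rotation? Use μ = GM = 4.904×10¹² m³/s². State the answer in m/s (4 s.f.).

r = R = 1.737×10⁶ m.
Escape speed v_esc = √(2μ/r) = √(2 × 4.904×10¹² / 1.737×10⁶) = √(5.647×10⁶) = 2376 m/s.

v_esc ≈ 2376 m/s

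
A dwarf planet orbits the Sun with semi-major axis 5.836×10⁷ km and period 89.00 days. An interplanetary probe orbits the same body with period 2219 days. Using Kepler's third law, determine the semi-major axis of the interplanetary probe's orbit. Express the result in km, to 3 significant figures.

Kepler's third law: a³ ∝ T², so a₂ = a₁ (T₂/T₁)^(2/3).
T₂/T₁ = 24.93, (T₂/T₁)^(2/3) = 8.535.
a₂ = 5.836×10⁷ × 8.535 = 4.981×10⁸ km.

a₂ ≈ 4.98×10⁸ km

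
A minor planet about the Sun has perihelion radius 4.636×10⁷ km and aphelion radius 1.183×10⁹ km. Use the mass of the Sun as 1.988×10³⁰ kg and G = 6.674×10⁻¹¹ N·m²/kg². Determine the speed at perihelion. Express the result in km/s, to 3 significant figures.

μ = GM = 6.674×10⁻¹¹ × 1.988×10³⁰ = 1.327×10²⁰ m³/s².
Semi-major axis a = (r_p + r_a)/2 = 6.1468×10⁸ km = 6.147×10¹¹ m.
Vis-viva: v² = μ(2/r − 1/a) = 1.327×10²⁰ × (4.314×10⁻¹¹ − 1.627×10⁻¹²) = 5.508×10⁹ m²/s².
v = 74220 m/s = 74.22 km/s.

v ≈ 74.2 km/s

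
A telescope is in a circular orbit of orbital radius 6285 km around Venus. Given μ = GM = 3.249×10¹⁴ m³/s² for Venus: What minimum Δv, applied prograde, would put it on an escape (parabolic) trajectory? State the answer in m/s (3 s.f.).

r = 6285 km = 6.285×10⁶ m.
Circular speed v_c = √(μ/r) = 7190 m/s.
Escape speed v_esc = √(2μ/r) = √2 × v_c = 10170 m/s.
Δv = v_esc − v_c = 2978 m/s.

Δv ≈ 2980 m/s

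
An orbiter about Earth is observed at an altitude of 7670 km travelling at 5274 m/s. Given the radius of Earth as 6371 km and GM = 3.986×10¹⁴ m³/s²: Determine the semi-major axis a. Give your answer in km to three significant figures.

a ≈ 13800 km

r = 6371 + 7670 = 14041 km = 1.404×10⁷ m.
Vis-viva rearranged: 1/a = 2/r − v²/μ = 1.424×10⁻⁷ − 6.978×10⁻⁸ = 7.266×10⁻⁸ m⁻¹.
a = 1.376×10⁷ m = 13763 km.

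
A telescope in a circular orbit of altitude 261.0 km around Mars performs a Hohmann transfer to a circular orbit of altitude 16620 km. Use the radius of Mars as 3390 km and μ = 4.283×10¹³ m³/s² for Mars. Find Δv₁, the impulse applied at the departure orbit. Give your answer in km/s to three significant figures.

r₁ = 3390 + 261.0 = 3651.0 km = 3.6510×10⁶ m.
r₂ = 3390 + 16620 = 20010 km = 2.0010×10⁷ m.
Transfer ellipse a_t = (r₁ + r₂)/2 = 1.183×10⁷ m.
At r₁: circular v_c1 = √(μ/r₁) = 3425 m/s; transfer-periapsis v_p = √[μ(2/r₁ − 1/a_t)] = 4454 m/s.
Δv₁ = v_p − v_c1 = 1029 m/s.
= 1.029 km/s.

Δv ≈ 1.03 km/s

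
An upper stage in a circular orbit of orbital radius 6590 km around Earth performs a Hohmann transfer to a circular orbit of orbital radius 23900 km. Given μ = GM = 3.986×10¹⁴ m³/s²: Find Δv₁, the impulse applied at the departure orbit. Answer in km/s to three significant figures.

r₁ = 6590 km = 6.590×10⁶ m.
r₂ = 23900 km = 2.390×10⁷ m.
Transfer ellipse a_t = (r₁ + r₂)/2 = 1.524×10⁷ m.
At r₁: circular v_c1 = √(μ/r₁) = 7777 m/s; transfer-perigee v_p = √[μ(2/r₁ − 1/a_t)] = 9738 m/s.
Δv₁ = v_p − v_c1 = 1961 m/s.
= 1.961 km/s.

Δv ≈ 1.96 km/s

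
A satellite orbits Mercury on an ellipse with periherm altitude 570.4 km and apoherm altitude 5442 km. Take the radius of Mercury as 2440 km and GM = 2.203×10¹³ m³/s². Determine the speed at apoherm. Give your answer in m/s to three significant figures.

r_p = 2440 + 570.4 = 3010.4 km = 3.0104×10⁶ m.
r_a = 2440 + 5442 = 7882.0 km = 7.8820×10⁶ m.
Semi-major axis a = (r_p + r_a)/2 = 5446.2 km = 5.446×10⁶ m.
Vis-viva: v² = μ(2/r − 1/a) = 2.203×10¹³ × (2.537×10⁻⁷ − 1.836×10⁻⁷) = 1.545×10⁶ m²/s².
v = 1243 m/s.

v ≈ 1240 m/s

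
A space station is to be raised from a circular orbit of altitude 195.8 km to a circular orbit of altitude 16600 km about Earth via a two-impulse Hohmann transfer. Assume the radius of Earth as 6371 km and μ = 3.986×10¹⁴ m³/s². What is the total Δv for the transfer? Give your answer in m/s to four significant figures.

Δv_total ≈ 3313 m/s

r₁ = 6371 + 195.8 = 6566.8 km = 6.5668×10⁶ m.
r₂ = 6371 + 16600 = 22971 km = 2.2971×10⁷ m.
Transfer ellipse a_t = (r₁ + r₂)/2 = 1.477×10⁷ m.
At r₁: circular v_c1 = √(μ/r₁) = 7791 m/s; transfer-perigee v_p = √[μ(2/r₁ − 1/a_t)] = 9716 m/s.
Δv₁ = v_p − v_c1 = 1925 m/s.
At r₂: circular v_c2 = √(μ/r₂) = 4166 m/s; transfer-apogee v_a = √[μ(2/r₂ − 1/a_t)] = 2778 m/s.
Δv₂ = v_c2 − v_a = 1388 m/s.
Total Δv = Δv₁ + Δv₂ = 3313 m/s.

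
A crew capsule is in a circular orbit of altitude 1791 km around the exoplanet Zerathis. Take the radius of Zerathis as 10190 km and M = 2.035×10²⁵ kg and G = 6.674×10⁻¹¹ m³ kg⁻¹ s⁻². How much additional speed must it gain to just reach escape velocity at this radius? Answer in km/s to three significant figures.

μ = GM = 6.674×10⁻¹¹ × 2.035×10²⁵ = 1.358×10¹⁵ m³/s².
r = 10190 + 1791 = 11981 km = 1.1981×10⁷ m.
Circular speed v_c = √(μ/r) = 10650 m/s.
Escape speed v_esc = √(2μ/r) = √2 × v_c = 15060 m/s.
Δv = v_esc − v_c = 4410 m/s = 4.410 km/s.

Δv ≈ 4.41 km/s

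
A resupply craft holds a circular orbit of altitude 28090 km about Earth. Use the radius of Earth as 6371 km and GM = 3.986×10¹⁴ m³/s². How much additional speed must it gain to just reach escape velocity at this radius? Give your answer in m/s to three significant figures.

Δv ≈ 1410 m/s

r = 6371 + 28090 = 34461 km = 3.4461×10⁷ m.
Circular speed v_c = √(μ/r) = 3401 m/s.
Escape speed v_esc = √(2μ/r) = √2 × v_c = 4810 m/s.
Δv = v_esc − v_c = 1409 m/s.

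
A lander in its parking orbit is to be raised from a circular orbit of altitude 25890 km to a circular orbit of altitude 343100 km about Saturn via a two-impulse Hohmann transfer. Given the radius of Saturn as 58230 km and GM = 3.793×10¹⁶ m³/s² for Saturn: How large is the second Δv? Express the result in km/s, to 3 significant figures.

r₁ = 58230 + 25890 = 84120 km = 8.4120×10⁷ m.
r₂ = 58230 + 343100 = 401330 km = 4.0133×10⁸ m.
Transfer ellipse a_t = (r₁ + r₂)/2 = 2.427×10⁸ m.
At r₁: circular v_c1 = √(μ/r₁) = 21230 m/s; transfer-perikrone v_p = √[μ(2/r₁ − 1/a_t)] = 27300 m/s.
At r₂: circular v_c2 = √(μ/r₂) = 9722 m/s; transfer-apokrone v_a = √[μ(2/r₂ − 1/a_t)] = 5723 m/s.
Δv₂ = v_c2 − v_a = 3999 m/s.
= 3.999 km/s.

Δv ≈ 4.00 km/s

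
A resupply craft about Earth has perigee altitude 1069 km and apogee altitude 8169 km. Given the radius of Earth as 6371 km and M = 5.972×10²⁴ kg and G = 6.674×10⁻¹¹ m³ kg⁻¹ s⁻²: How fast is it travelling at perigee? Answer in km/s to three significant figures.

v ≈ 8.42 km/s

μ = GM = 6.674×10⁻¹¹ × 5.972×10²⁴ = 3.986×10¹⁴ m³/s².
r_p = 6371 + 1069 = 7440.0 km = 7.4400×10⁶ m.
r_a = 6371 + 8169 = 14540 km = 1.4540×10⁷ m.
Semi-major axis a = (r_p + r_a)/2 = 10990 km = 1.099×10⁷ m.
Vis-viva: v² = μ(2/r − 1/a) = 3.986×10¹⁴ × (2.688×10⁻⁷ − 9.099×10⁻⁸) = 7.088×10⁷ m²/s².
v = 8419 m/s = 8.419 km/s.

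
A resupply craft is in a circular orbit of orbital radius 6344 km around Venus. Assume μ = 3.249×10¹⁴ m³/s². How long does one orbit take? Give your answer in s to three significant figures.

r = 6344 km = 6.344×10⁶ m.
Kepler's third law: T = 2π√(r³/μ) = 2π√((6.344×10⁶)³ / 3.249×10¹⁴).
r³/μ = 7.859×10⁵ s², so T = 2π × 8.865×10² = 5.570×10³ s.

T ≈ 5570 s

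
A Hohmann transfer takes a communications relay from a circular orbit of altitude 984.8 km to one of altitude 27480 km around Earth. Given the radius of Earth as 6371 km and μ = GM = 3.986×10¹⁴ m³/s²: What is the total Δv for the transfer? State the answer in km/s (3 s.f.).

r₁ = 6371 + 984.8 = 7355.8 km = 7.3558×10⁶ m.
r₂ = 6371 + 27480 = 33851 km = 3.3851×10⁷ m.
Transfer ellipse a_t = (r₁ + r₂)/2 = 2.060×10⁷ m.
At r₁: circular v_c1 = √(μ/r₁) = 7361 m/s; transfer-perigee v_p = √[μ(2/r₁ − 1/a_t)] = 9436 m/s.
Δv₁ = v_p − v_c1 = 2074 m/s.
At r₂: circular v_c2 = √(μ/r₂) = 3431 m/s; transfer-apogee v_a = √[μ(2/r₂ − 1/a_t)] = 2050 m/s.
Δv₂ = v_c2 − v_a = 1381 m/s.
Total Δv = Δv₁ + Δv₂ = 3455 m/s = 3.455 km/s.

Δv_total ≈ 3.46 km/s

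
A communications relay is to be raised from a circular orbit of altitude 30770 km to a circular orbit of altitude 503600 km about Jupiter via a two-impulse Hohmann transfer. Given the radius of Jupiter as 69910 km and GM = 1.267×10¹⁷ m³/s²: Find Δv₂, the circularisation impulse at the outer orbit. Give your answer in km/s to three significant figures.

Δv ≈ 6.74 km/s

r₁ = 69910 + 30770 = 100680 km = 1.0068×10⁸ m.
r₂ = 69910 + 503600 = 573510 km = 5.7351×10⁸ m.
Transfer ellipse a_t = (r₁ + r₂)/2 = 3.371×10⁸ m.
At r₁: circular v_c1 = √(μ/r₁) = 35470 m/s; transfer-perijove v_p = √[μ(2/r₁ − 1/a_t)] = 46270 m/s.
At r₂: circular v_c2 = √(μ/r₂) = 14860 m/s; transfer-apojove v_a = √[μ(2/r₂ − 1/a_t)] = 8123 m/s.
Δv₂ = v_c2 − v_a = 6740 m/s.
= 6.740 km/s.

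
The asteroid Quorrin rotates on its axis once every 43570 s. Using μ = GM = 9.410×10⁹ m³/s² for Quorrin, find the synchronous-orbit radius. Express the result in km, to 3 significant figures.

A synchronous orbit has period T, so by Kepler's third law a = (μT²/4π²)^(1/3).
μT²/4π² = 9.410×10⁹ × (4.357×10⁴)² / 39.48 = 4.525×10¹⁷ m³.
a = 7.677×10⁵ m = 767.72 km.

r_sync ≈ 768 km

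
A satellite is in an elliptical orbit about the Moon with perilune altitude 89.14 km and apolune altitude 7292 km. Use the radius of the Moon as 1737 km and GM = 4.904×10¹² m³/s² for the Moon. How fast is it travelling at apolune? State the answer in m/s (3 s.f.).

v ≈ 427 m/s

r_p = 1737 + 89.14 = 1826.1 km = 1.8261×10⁶ m.
r_a = 1737 + 7292 = 9029.0 km = 9.0290×10⁶ m.
Semi-major axis a = (r_p + r_a)/2 = 5427.6 km = 5.428×10⁶ m.
Vis-viva: v² = μ(2/r − 1/a) = 4.904×10¹² × (2.215×10⁻⁷ − 1.842×10⁻⁷) = 1.827×10⁵ m²/s².
v = 427.5 m/s.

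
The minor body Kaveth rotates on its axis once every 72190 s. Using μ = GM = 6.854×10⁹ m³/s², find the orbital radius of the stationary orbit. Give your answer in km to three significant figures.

r_sync ≈ 967 km

A synchronous orbit has period T, so by Kepler's third law a = (μT²/4π²)^(1/3).
μT²/4π² = 6.854×10⁹ × (7.219×10⁴)² / 39.48 = 9.048×10¹⁷ m³.
a = 9.672×10⁵ m = 967.19 km.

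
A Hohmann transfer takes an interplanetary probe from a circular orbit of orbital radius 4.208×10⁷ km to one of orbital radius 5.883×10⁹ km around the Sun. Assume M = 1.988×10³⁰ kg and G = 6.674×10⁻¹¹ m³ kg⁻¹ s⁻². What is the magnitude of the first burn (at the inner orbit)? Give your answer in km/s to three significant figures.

μ = GM = 6.674×10⁻¹¹ × 1.988×10³⁰ = 1.327×10²⁰ m³/s².
r₁ = 4.208×10⁷ km = 4.208×10¹⁰ m.
r₂ = 5.883×10⁹ km = 5.883×10¹² m.
Transfer ellipse a_t = (r₁ + r₂)/2 = 2.963×10¹² m.
At r₁: circular v_c1 = √(μ/r₁) = 56150 m/s; transfer-perihelion v_p = √[μ(2/r₁ − 1/a_t)] = 79130 m/s.
Δv₁ = v_p − v_c1 = 22980 m/s.
= 22.98 km/s.

Δv ≈ 23.0 km/s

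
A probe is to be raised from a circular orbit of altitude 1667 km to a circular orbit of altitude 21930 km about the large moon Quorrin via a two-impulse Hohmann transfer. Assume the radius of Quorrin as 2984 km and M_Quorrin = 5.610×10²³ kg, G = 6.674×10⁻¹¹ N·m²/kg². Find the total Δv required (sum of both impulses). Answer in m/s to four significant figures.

Δv_total ≈ 1384 m/s

μ = GM = 6.674×10⁻¹¹ × 5.610×10²³ = 3.744×10¹³ m³/s².
r₁ = 2984 + 1667 = 4651.0 km = 4.6510×10⁶ m.
r₂ = 2984 + 21930 = 24914 km = 2.4914×10⁷ m.
Transfer ellipse a_t = (r₁ + r₂)/2 = 1.478×10⁷ m.
At r₁: circular v_c1 = √(μ/r₁) = 2837 m/s; transfer-periapsis v_p = √[μ(2/r₁ − 1/a_t)] = 3683 m/s.
Δv₁ = v_p − v_c1 = 846.1 m/s.
At r₂: circular v_c2 = √(μ/r₂) = 1226 m/s; transfer-apoapsis v_a = √[μ(2/r₂ − 1/a_t)] = 687.6 m/s.
Δv₂ = v_c2 − v_a = 538.3 m/s.
Total Δv = Δv₁ + Δv₂ = 1384 m/s.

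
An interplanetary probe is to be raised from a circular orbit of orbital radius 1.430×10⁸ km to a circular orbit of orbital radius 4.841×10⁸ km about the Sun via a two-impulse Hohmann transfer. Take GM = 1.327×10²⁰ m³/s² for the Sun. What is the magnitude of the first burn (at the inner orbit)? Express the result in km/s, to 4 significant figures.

r₁ = 1.430×10⁸ km = 1.430×10¹¹ m.
r₂ = 4.841×10⁸ km = 4.841×10¹¹ m.
Transfer ellipse a_t = (r₁ + r₂)/2 = 3.136×10¹¹ m.
At r₁: circular v_c1 = √(μ/r₁) = 30460 m/s; transfer-perihelion v_p = √[μ(2/r₁ − 1/a_t)] = 37850 m/s.
Δv₁ = v_p − v_c1 = 7389 m/s.
= 7.389 km/s.

Δv ≈ 7.389 km/s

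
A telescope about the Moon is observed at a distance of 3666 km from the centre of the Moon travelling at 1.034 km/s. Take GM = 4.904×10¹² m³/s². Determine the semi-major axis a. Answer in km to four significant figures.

r = 3.666×10⁶ m.
Vis-viva rearranged: 1/a = 2/r − v²/μ = 5.456×10⁻⁷ − 2.180×10⁻⁷ = 3.275×10⁻⁷ m⁻¹.
a = 3.053×10⁶ m = 3053.1 km.

a ≈ 3053 km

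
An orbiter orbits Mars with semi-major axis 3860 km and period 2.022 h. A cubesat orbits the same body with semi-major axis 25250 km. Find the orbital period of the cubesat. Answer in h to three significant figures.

T₂ ≈ 33.8 h

Kepler's third law: T² ∝ a³, so T₂ = T₁ (a₂/a₁)^(3/2).
a₂/a₁ = 6.541, (a₂/a₁)^(3/2) = 16.73.
T₂ = 2.022 × 16.73 = 33.83 h.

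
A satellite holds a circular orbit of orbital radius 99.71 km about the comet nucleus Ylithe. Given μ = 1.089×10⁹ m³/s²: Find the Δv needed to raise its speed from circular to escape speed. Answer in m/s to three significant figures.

Δv ≈ 43.3 m/s

r = 99.71 km = 9.971×10⁴ m.
Circular speed v_c = √(μ/r) = 104.5 m/s.
Escape speed v_esc = √(2μ/r) = √2 × v_c = 147.8 m/s.
Δv = v_esc − v_c = 43.29 m/s.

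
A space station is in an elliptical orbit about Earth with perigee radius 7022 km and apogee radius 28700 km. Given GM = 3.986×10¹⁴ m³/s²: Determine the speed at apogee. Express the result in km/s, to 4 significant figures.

v ≈ 2.337 km/s

Semi-major axis a = (r_p + r_a)/2 = 17861 km = 1.786×10⁷ m.
Vis-viva: v² = μ(2/r − 1/a) = 3.986×10¹⁴ × (6.969×10⁻⁸ − 5.599×10⁻⁸) = 5.460×10⁶ m²/s².
v = 2337 m/s = 2.337 km/s.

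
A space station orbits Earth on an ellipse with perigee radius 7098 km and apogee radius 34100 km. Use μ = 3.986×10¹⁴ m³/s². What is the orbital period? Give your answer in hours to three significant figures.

T ≈ 8.17 hours

Semi-major axis a = (r_p + r_a)/2 = (7098.0 + 34100)/2 = 20599 km = 2.060×10⁷ m.
By Kepler's third law T = 2π√(a³/μ) = 2π × 4.683×10³ = 2.942×10⁴ s.
= 8.173 hours.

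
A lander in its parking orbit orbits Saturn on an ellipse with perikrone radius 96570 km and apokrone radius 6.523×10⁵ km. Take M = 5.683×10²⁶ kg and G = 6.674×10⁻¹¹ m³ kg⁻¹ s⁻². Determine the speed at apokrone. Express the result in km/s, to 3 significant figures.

μ = GM = 6.674×10⁻¹¹ × 5.683×10²⁶ = 3.793×10¹⁶ m³/s².
Semi-major axis a = (r_p + r_a)/2 = 3.7444×10⁵ km = 3.744×10⁸ m.
Vis-viva: v² = μ(2/r − 1/a) = 3.793×10¹⁶ × (3.066×10⁻⁹ − 2.671×10⁻⁹) = 1.500×10⁷ m²/s².
v = 3872 m/s = 3.872 km/s.

v ≈ 3.87 km/s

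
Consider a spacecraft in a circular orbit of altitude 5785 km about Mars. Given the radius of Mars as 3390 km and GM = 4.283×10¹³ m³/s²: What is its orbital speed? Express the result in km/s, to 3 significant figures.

v ≈ 2.16 km/s

r = 3390 + 5785 = 9175.0 km = 9.1750×10⁶ m.
For a circular orbit v = √(μ/r) = √(4.283×10¹³ / 9.175×10⁶) = √(4.668×10⁶) = 2161 m/s.
That is 2.161 km/s.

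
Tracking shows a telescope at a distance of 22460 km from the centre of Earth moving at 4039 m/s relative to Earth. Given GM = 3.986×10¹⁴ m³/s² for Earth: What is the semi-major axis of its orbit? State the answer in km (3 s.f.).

a ≈ 20800 km

r = 2.246×10⁷ m.
Specific orbital energy ε = v²/2 − μ/r = (4039)²/2 − 3.986×10¹⁴/2.246×10⁷ = -9.590×10⁶ J/kg.
Since ε = −μ/(2a), a = −μ/(2ε) = 2.078×10⁷ m = 20781 km.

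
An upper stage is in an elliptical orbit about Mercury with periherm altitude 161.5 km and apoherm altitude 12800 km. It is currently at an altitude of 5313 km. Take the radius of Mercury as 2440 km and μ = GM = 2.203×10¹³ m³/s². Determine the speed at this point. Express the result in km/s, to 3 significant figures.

v ≈ 1.79 km/s

r_p = 2440 + 161.5 = 2601.5 km = 2.6015×10⁶ m.
r_a = 2440 + 12800 = 15240 km = 1.5240×10⁷ m.
r = 2440 + 5313 = 7753.0 km = 7.753×10⁶ m.
Semi-major axis a = (r_p + r_a)/2 = 8920.8 km = 8.921×10⁶ m.
Vis-viva: v² = μ(2/r − 1/a) = 2.203×10¹³ × (2.580×10⁻⁷ − 1.121×10⁻⁷) = 3.213×10⁶ m²/s².
v = 1793 m/s = 1.793 km/s.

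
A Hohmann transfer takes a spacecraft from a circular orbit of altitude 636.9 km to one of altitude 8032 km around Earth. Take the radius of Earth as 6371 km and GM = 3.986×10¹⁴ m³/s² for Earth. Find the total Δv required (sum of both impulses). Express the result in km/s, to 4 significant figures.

r₁ = 6371 + 636.9 = 7007.9 km = 7.0079×10⁶ m.
r₂ = 6371 + 8032 = 14403 km = 1.4403×10⁷ m.
Transfer ellipse a_t = (r₁ + r₂)/2 = 1.071×10⁷ m.
At r₁: circular v_c1 = √(μ/r₁) = 7542 m/s; transfer-perigee v_p = √[μ(2/r₁ − 1/a_t)] = 8748 m/s.
Δv₁ = v_p − v_c1 = 1206 m/s.
At r₂: circular v_c2 = √(μ/r₂) = 5261 m/s; transfer-apogee v_a = √[μ(2/r₂ − 1/a_t)] = 4256 m/s.
Δv₂ = v_c2 − v_a = 1004 m/s.
Total Δv = Δv₁ + Δv₂ = 2210 m/s = 2.210 km/s.

Δv_total ≈ 2.210 km/s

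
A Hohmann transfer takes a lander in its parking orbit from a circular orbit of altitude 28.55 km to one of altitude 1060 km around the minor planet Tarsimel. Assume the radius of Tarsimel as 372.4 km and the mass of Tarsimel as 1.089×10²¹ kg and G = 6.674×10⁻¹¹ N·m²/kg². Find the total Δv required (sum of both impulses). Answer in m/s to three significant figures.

Δv_total ≈ 183 m/s

μ = GM = 6.674×10⁻¹¹ × 1.089×10²¹ = 7.268×10¹⁰ m³/s².
r₁ = 372.4 + 28.55 = 400.95 km = 4.0095×10⁵ m.
r₂ = 372.4 + 1060 = 1432.4 km = 1.4324×10⁶ m.
Transfer ellipse a_t = (r₁ + r₂)/2 = 9.167×10⁵ m.
At r₁: circular v_c1 = √(μ/r₁) = 425.8 m/s; transfer-periapsis v_p = √[μ(2/r₁ − 1/a_t)] = 532.2 m/s.
Δv₁ = v_p − v_c1 = 106.5 m/s.
At r₂: circular v_c2 = √(μ/r₂) = 225.3 m/s; transfer-apoapsis v_a = √[μ(2/r₂ − 1/a_t)] = 149.0 m/s.
Δv₂ = v_c2 − v_a = 76.28 m/s.
Total Δv = Δv₁ + Δv₂ = 182.7 m/s.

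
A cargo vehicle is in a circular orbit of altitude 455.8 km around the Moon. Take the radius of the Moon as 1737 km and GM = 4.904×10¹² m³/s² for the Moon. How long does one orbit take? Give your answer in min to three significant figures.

r = 1737 + 455.8 = 2192.8 km = 2.1928×10⁶ m.
Kepler's third law: T = 2π√(r³/μ) = 2π√((2.193×10⁶)³ / 4.904×10¹²).
r³/μ = 2.150×10⁶ s², so T = 2π × 1.466×10³ = 9.213×10³ s.
Converting: 9.213×10³ s ÷ 60.00 = 153.6 min.

T ≈ 154 min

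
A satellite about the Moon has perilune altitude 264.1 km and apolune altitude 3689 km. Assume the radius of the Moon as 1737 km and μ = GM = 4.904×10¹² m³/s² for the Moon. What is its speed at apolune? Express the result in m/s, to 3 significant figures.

v ≈ 698 m/s

r_p = 1737 + 264.1 = 2001.1 km = 2.0011×10⁶ m.
r_a = 1737 + 3689 = 5426.0 km = 5.4260×10⁶ m.
Semi-major axis a = (r_p + r_a)/2 = 3713.6 km = 3.714×10⁶ m.
Vis-viva: v² = μ(2/r − 1/a) = 4.904×10¹² × (3.686×10⁻⁷ − 2.693×10⁻⁷) = 4.870×10⁵ m²/s².
v = 697.9 m/s.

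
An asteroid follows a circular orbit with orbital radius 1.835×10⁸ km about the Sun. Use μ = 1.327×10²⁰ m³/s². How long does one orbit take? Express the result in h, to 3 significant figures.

T ≈ 11900 h

r = 1.835×10⁸ km = 1.835×10¹¹ m.
Kepler's third law: T = 2π√(r³/μ) = 2π√((1.835×10¹¹)³ / 1.327×10²⁰).
r³/μ = 4.656×10¹³ s², so T = 2π × 6.824×10⁶ = 4.287×10⁷ s.
Converting: 4.287×10⁷ s ÷ 3600 = 11910 h.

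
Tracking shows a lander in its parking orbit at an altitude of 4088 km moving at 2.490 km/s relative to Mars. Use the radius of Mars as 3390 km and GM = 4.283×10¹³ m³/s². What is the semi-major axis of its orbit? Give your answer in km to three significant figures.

r = 3390 + 4088 = 7478.0 km = 7.478×10⁶ m.
Specific orbital energy ε = v²/2 − μ/r = (2490)²/2 − 4.283×10¹³/7.478×10⁶ = -2.627×10⁶ J/kg.
Since ε = −μ/(2a), a = −μ/(2ε) = 8.151×10⁶ m = 8150.6 km.

a ≈ 8150 km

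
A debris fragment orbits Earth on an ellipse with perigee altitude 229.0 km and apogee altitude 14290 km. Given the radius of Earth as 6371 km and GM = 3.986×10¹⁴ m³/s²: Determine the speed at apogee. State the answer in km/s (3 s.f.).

v ≈ 3.06 km/s

r_p = 6371 + 229.0 = 6600.0 km = 6.6000×10⁶ m.
r_a = 6371 + 14290 = 20661 km = 2.0661×10⁷ m.
Semi-major axis a = (r_p + r_a)/2 = 13630 km = 1.363×10⁷ m.
Vis-viva: v² = μ(2/r − 1/a) = 3.986×10¹⁴ × (9.680×10⁻⁸ − 7.336×10⁻⁸) = 9.342×10⁶ m²/s².
v = 3056 m/s = 3.056 km/s.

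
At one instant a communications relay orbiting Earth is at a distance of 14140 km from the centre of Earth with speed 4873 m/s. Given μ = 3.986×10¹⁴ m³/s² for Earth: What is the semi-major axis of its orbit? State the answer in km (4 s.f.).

a ≈ 12210 km

r = 1.414×10⁷ m.
Specific orbital energy ε = v²/2 − μ/r = (4873)²/2 − 3.986×10¹⁴/1.414×10⁷ = -1.632×10⁷ J/kg.
Since ε = −μ/(2a), a = −μ/(2ε) = 1.221×10⁷ m = 12215 km.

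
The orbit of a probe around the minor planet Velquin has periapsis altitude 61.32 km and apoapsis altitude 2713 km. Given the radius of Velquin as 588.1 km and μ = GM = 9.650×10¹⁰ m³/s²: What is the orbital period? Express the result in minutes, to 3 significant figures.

r_p = 588.1 + 61.32 = 649.42 km = 6.4942×10⁵ m.
r_a = 588.1 + 2713 = 3301.1 km = 3.3011×10⁶ m.
Semi-major axis a = (r_p + r_a)/2 = (649.42 + 3301.1)/2 = 1975.3 km = 1.975×10⁶ m.
By Kepler's third law T = 2π√(a³/μ) = 2π × 8.937×10³ = 5.615×10⁴ s.
= 935.8 minutes.

T ≈ 936 minutes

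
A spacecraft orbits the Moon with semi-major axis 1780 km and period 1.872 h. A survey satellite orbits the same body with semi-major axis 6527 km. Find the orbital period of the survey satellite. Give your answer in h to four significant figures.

Kepler's third law: T² ∝ a³, so T₂ = T₁ (a₂/a₁)^(3/2).
a₂/a₁ = 3.667, (a₂/a₁)^(3/2) = 7.022.
T₂ = 1.872 × 7.022 = 13.14 h.

T₂ ≈ 13.14 h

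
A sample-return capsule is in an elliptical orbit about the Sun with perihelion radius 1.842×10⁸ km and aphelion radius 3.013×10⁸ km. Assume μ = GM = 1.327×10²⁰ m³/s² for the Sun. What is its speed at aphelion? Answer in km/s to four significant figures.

Semi-major axis a = (r_p + r_a)/2 = 2.4275×10⁸ km = 2.428×10¹¹ m.
Vis-viva: v² = μ(2/r − 1/a) = 1.327×10²⁰ × (6.638×10⁻¹² − 4.119×10⁻¹²) = 3.342×10⁸ m²/s².
v = 18280 m/s = 18.28 km/s.

v ≈ 18.28 km/s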